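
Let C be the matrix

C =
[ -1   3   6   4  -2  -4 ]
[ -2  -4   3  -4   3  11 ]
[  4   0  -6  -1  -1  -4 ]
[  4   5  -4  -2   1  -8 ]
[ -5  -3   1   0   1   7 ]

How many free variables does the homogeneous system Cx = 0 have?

1

Row reduce to echelon form.
R2 ← R2 − (2)·R1: [0, -10, -9, -12, 7, 19]
R3 ← R3 + (4)·R1: [0, 12, 18, 15, -9, -20]
R4 ← R4 + (4)·R1: [0, 17, 20, 14, -7, -24]
R5 ← R5 − (5)·R1: [0, -18, -29, -20, 11, 27]
R3 ← R3 + (6/5)·R2: [0, 0, 36/5, 3/5, -3/5, 14/5]
R4 ← R4 + (17/10)·R2: [0, 0, 47/10, -32/5, 49/10, 83/10]
R5 ← R5 − (9/5)·R2: [0, 0, -64/5, 8/5, -8/5, -36/5]
R4 ← R4 − (47/72)·R3: [0, 0, 0, -163/24, 127/24, 233/36]
R5 ← R5 + (16/9)·R3: [0, 0, 0, 8/3, -8/3, -20/9]
R5 ← R5 + (64/163)·R4: [0, 0, 0, 0, -96/163, 52/163]
5 nonzero rows, so rank(C) = 5.
C has 6 columns; by rank–nullity, nullity = 6 − 5 = 1.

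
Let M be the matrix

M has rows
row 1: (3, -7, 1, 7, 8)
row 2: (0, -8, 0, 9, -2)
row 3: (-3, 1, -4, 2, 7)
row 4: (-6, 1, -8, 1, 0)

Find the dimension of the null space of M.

1

Row reduce to echelon form.
R3 ← R3 + R1: [0, -6, -3, 9, 15]
R4 ← R4 + (2)·R1: [0, -13, -6, 15, 16]
R3 ← R3 − (3/4)·R2: [0, 0, -3, 9/4, 33/2]
R4 ← R4 − (13/8)·R2: [0, 0, -6, 3/8, 77/4]
R4 ← R4 − (2)·R3: [0, 0, 0, -33/8, -55/4]
4 nonzero rows, so rank(M) = 4.
M has 5 columns; by rank–nullity, nullity = 5 − 4 = 1.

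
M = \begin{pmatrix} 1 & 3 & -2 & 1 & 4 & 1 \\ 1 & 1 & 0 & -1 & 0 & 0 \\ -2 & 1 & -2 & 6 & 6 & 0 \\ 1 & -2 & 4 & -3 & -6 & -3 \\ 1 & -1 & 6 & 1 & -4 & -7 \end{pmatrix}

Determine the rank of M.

3

Row reduce to echelon form.
R2 ← R2 − R1: [0, -2, 2, -2, -4, -1]
R3 ← R3 + (2)·R1: [0, 7, -6, 8, 14, 2]
R4 ← R4 − R1: [0, -5, 6, -4, -10, -4]
R5 ← R5 − R1: [0, -4, 8, 0, -8, -8]
R3 ← R3 + (7/2)·R2: [0, 0, 1, 1, 0, -3/2]
R4 ← R4 − (5/2)·R2: [0, 0, 1, 1, 0, -3/2]
R5 ← R5 − (2)·R2: [0, 0, 4, 4, 0, -6]
R4 ← R4 − R3: [0, 0, 0, 0, 0, 0]
R5 ← R5 − (4)·R3: [0, 0, 0, 0, 0, 0]
Echelon form has 3 nonzero rows, so rank(M) = 3.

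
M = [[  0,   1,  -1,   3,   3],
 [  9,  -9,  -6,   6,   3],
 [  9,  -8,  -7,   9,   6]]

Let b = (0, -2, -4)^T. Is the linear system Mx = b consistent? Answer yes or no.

no

Row reduce the augmented matrix [M | b].
Swap R1 ↔ R2
R3 ← R3 − R1: [0, 1, -1, 3, 3, -2]
R3 ← R3 − R2: [0, 0, 0, 0, 0, -2]
The echelon form has 3 nonzero rows; the last pivot sits in the augmented column, so rank(M) = 2 but rank([M|b]) = 3.
Since the ranks differ, the system is inconsistent.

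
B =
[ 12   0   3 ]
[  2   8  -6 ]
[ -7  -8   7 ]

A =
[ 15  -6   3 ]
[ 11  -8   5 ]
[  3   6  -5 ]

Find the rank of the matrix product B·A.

2

First compute BA:
[[189, -54,  21],
 [100, -112,  76],
 [-172, 148, -96]]
Now row reduce the product.
R2 ← R2 − (100/189)·R1: [0, -584/7, 584/9]
R3 ← R3 + (172/189)·R1: [0, 692/7, -692/9]
R3 ← R3 + (173/146)·R2: [0, 0, 0]
2 nonzero rows, so rank(BA) = 2.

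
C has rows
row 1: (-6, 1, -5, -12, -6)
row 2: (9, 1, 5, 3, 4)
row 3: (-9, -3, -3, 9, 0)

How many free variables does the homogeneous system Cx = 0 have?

Row reduce to echelon form.
R2 ← R2 + (3/2)·R1: [0, 5/2, -5/2, -15, -5]
R3 ← R3 − (3/2)·R1: [0, -9/2, 9/2, 27, 9]
R3 ← R3 + (9/5)·R2: [0, 0, 0, 0, 0]
2 nonzero rows, so rank(C) = 2.
C has 5 columns; by rank–nullity, nullity = 5 − 2 = 3.

3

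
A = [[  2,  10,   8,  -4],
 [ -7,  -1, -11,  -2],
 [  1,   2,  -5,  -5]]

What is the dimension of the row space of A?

3

Row reduce to echelon form.
R2 ← R2 + (7/2)·R1: [0, 34, 17, -16]
R3 ← R3 − (1/2)·R1: [0, -3, -9, -3]
R3 ← R3 + (3/34)·R2: [0, 0, -15/2, -75/17]
Echelon form has 3 nonzero rows, so rank(A) = 3.
The row space has dimension equal to the rank: 3.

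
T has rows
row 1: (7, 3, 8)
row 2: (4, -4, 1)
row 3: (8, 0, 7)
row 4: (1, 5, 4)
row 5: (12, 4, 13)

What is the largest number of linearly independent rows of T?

2

Row reduce to echelon form.
R2 ← R2 − (4/7)·R1: [0, -40/7, -25/7]
R3 ← R3 − (8/7)·R1: [0, -24/7, -15/7]
R4 ← R4 − (1/7)·R1: [0, 32/7, 20/7]
R5 ← R5 − (12/7)·R1: [0, -8/7, -5/7]
R3 ← R3 − (3/5)·R2: [0, 0, 0]
R4 ← R4 + (4/5)·R2: [0, 0, 0]
R5 ← R5 − (1/5)·R2: [0, 0, 0]
Echelon form has 2 nonzero rows, so rank(T) = 2.
The rank gives the maximum number of linearly independent rows: 2.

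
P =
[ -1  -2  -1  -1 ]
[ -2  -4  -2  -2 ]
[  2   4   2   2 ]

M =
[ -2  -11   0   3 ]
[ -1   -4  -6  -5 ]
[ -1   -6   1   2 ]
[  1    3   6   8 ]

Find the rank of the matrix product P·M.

First compute PM:
[[  4,  22,   5,  -3],
 [  8,  44,  10,  -6],
 [ -8, -44, -10,   6]]
Now row reduce the product.
R2 ← R2 − (2)·R1: [0, 0, 0, 0]
R3 ← R3 + (2)·R1: [0, 0, 0, 0]
1 nonzero row, so rank(PM) = 1.

1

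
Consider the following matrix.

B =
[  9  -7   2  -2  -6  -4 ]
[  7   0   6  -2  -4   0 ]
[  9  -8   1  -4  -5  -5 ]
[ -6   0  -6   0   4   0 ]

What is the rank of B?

Row reduce to echelon form.
R2 ← R2 − (7/9)·R1: [0, 49/9, 40/9, -4/9, 2/3, 28/9]
R3 ← R3 − R1: [0, -1, -1, -2, 1, -1]
R4 ← R4 + (2/3)·R1: [0, -14/3, -14/3, -4/3, 0, -8/3]
R3 ← R3 + (9/49)·R2: [0, 0, -9/49, -102/49, 55/49, -3/7]
R4 ← R4 + (6/7)·R2: [0, 0, -6/7, -12/7, 4/7, 0]
R4 ← R4 − (14/3)·R3: [0, 0, 0, 8, -14/3, 2]
Echelon form has 4 nonzero rows, so rank(B) = 4.

4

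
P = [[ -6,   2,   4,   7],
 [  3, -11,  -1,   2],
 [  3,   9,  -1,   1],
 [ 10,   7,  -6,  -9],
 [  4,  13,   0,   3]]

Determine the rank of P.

4

Row reduce to echelon form.
R2 ← R2 + (1/2)·R1: [0, -10, 1, 11/2]
R3 ← R3 + (1/2)·R1: [0, 10, 1, 9/2]
R4 ← R4 + (5/3)·R1: [0, 31/3, 2/3, 8/3]
R5 ← R5 + (2/3)·R1: [0, 43/3, 8/3, 23/3]
R3 ← R3 + R2: [0, 0, 2, 10]
R4 ← R4 + (31/30)·R2: [0, 0, 17/10, 167/20]
R5 ← R5 + (43/30)·R2: [0, 0, 41/10, 311/20]
R4 ← R4 − (17/20)·R3: [0, 0, 0, -3/20]
R5 ← R5 − (41/20)·R3: [0, 0, 0, -99/20]
R5 ← R5 − (33)·R4: [0, 0, 0, 0]
Echelon form has 4 nonzero rows, so rank(P) = 4.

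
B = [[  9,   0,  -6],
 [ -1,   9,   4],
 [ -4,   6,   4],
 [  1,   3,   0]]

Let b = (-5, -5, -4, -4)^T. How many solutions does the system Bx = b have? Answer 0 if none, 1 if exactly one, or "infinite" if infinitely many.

0

Row reduce the augmented matrix [B | b].
R2 ← R2 + (1/9)·R1: [0, 9, 10/3, -50/9]
R3 ← R3 + (4/9)·R1: [0, 6, 4/3, -56/9]
R4 ← R4 − (1/9)·R1: [0, 3, 2/3, -31/9]
R3 ← R3 − (2/3)·R2: [0, 0, -8/9, -68/27]
R4 ← R4 − (1/3)·R2: [0, 0, -4/9, -43/27]
R4 ← R4 − (1/2)·R3: [0, 0, 0, -1/3]
The echelon form has 4 nonzero rows; the last pivot sits in the augmented column, so rank(B) = 3 but rank([B|b]) = 4.
Since the ranks differ, the system is inconsistent.
It has no solutions.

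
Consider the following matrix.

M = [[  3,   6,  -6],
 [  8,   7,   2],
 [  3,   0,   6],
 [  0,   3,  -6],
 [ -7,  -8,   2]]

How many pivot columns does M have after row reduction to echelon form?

2

Row reduce to echelon form.
R2 ← R2 − (8/3)·R1: [0, -9, 18]
R3 ← R3 − R1: [0, -6, 12]
R5 ← R5 + (7/3)·R1: [0, 6, -12]
R3 ← R3 − (2/3)·R2: [0, 0, 0]
R4 ← R4 + (1/3)·R2: [0, 0, 0]
R5 ← R5 + (2/3)·R2: [0, 0, 0]
Echelon form has 2 nonzero rows, so rank(M) = 2.
Each nonzero row contributes one pivot column: 2 pivot columns.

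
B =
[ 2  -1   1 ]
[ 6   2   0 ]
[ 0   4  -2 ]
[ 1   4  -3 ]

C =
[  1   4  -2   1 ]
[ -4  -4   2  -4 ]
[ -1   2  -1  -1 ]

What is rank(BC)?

First compute BC:
[[  5,  14,  -7,   5],
 [ -2,  16,  -8,  -2],
 [-14, -20,  10, -14],
 [-12, -18,   9, -12]]
Now row reduce the product.
R2 ← R2 + (2/5)·R1: [0, 108/5, -54/5, 0]
R3 ← R3 + (14/5)·R1: [0, 96/5, -48/5, 0]
R4 ← R4 + (12/5)·R1: [0, 78/5, -39/5, 0]
R3 ← R3 − (8/9)·R2: [0, 0, 0, 0]
R4 ← R4 − (13/18)·R2: [0, 0, 0, 0]
2 nonzero rows, so rank(BC) = 2.

2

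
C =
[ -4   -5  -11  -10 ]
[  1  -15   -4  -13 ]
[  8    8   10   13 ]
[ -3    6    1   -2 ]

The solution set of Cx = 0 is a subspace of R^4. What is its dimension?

Row reduce to echelon form.
R2 ← R2 + (1/4)·R1: [0, -65/4, -27/4, -31/2]
R3 ← R3 + (2)·R1: [0, -2, -12, -7]
R4 ← R4 − (3/4)·R1: [0, 39/4, 37/4, 11/2]
R3 ← R3 − (8/65)·R2: [0, 0, -726/65, -331/65]
R4 ← R4 + (3/5)·R2: [0, 0, 26/5, -19/5]
R4 ← R4 + (169/363)·R3: [0, 0, 0, -2240/363]
4 nonzero rows, so rank(C) = 4.
C has 4 columns; by rank–nullity, nullity = 4 − 4 = 0.

0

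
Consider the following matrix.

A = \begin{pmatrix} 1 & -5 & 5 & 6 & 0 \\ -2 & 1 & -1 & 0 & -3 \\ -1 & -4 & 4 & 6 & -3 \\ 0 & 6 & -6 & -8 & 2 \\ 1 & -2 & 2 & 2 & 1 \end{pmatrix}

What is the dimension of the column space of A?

Row reduce to echelon form.
R2 ← R2 + (2)·R1: [0, -9, 9, 12, -3]
R3 ← R3 + R1: [0, -9, 9, 12, -3]
R5 ← R5 − R1: [0, 3, -3, -4, 1]
R3 ← R3 − R2: [0, 0, 0, 0, 0]
R4 ← R4 + (2/3)·R2: [0, 0, 0, 0, 0]
R5 ← R5 + (1/3)·R2: [0, 0, 0, 0, 0]
Echelon form has 2 nonzero rows, so rank(A) = 2.
The column space has dimension equal to the rank: 2.

2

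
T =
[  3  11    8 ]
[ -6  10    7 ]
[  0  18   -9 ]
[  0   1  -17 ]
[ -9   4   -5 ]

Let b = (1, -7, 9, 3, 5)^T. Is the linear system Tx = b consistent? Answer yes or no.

no

Row reduce the augmented matrix [T | b].
R2 ← R2 + (2)·R1: [0, 32, 23, -5]
R5 ← R5 + (3)·R1: [0, 37, 19, 8]
R3 ← R3 − (9/16)·R2: [0, 0, -351/16, 189/16]
R4 ← R4 − (1/32)·R2: [0, 0, -567/32, 101/32]
R5 ← R5 − (37/32)·R2: [0, 0, -243/32, 441/32]
R4 ← R4 − (21/26)·R3: [0, 0, 0, -83/13]
R5 ← R5 − (9/26)·R3: [0, 0, 0, 126/13]
R5 ← R5 + (126/83)·R4: [0, 0, 0, 0]
The echelon form has 4 nonzero rows; the last pivot sits in the augmented column, so rank(T) = 3 but rank([T|b]) = 4.
Since the ranks differ, the system is inconsistent.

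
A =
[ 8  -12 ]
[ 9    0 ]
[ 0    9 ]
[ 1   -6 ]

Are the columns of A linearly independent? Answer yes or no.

Row reduce A to echelon form.
R2 ← R2 − (9/8)·R1: [0, 27/2]
R4 ← R4 − (1/8)·R1: [0, -9/2]
R3 ← R3 − (2/3)·R2: [0, 0]
R4 ← R4 + (1/3)·R2: [0, 0]
2 pivots among 2 columns.
Every column is a pivot column, so the columns are linearly independent.

yes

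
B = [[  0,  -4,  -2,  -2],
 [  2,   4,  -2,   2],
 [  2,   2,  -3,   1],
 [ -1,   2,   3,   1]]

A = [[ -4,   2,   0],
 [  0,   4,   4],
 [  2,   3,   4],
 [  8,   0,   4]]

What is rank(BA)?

First compute BA:
[[-20, -22, -32],
 [  4,  14,  16],
 [ -6,   3,   0],
 [ 18,  15,  24]]
Now row reduce the product.
R2 ← R2 + (1/5)·R1: [0, 48/5, 48/5]
R3 ← R3 − (3/10)·R1: [0, 48/5, 48/5]
R4 ← R4 + (9/10)·R1: [0, -24/5, -24/5]
R3 ← R3 − R2: [0, 0, 0]
R4 ← R4 + (1/2)·R2: [0, 0, 0]
2 nonzero rows, so rank(BA) = 2.

2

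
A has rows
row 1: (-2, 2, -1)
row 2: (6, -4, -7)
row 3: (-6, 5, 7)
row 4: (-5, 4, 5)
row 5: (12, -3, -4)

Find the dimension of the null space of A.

Row reduce to echelon form.
R2 ← R2 + (3)·R1: [0, 2, -10]
R3 ← R3 − (3)·R1: [0, -1, 10]
R4 ← R4 − (5/2)·R1: [0, -1, 15/2]
R5 ← R5 + (6)·R1: [0, 9, -10]
R3 ← R3 + (1/2)·R2: [0, 0, 5]
R4 ← R4 + (1/2)·R2: [0, 0, 5/2]
R5 ← R5 − (9/2)·R2: [0, 0, 35]
R4 ← R4 − (1/2)·R3: [0, 0, 0]
R5 ← R5 − (7)·R3: [0, 0, 0]
3 nonzero rows, so rank(A) = 3.
A has 3 columns; by rank–nullity, nullity = 3 − 3 = 0.

0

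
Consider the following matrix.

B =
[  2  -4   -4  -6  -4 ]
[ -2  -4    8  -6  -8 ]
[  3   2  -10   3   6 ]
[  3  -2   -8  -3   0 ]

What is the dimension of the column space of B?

2

Row reduce to echelon form.
R2 ← R2 + R1: [0, -8, 4, -12, -12]
R3 ← R3 − (3/2)·R1: [0, 8, -4, 12, 12]
R4 ← R4 − (3/2)·R1: [0, 4, -2, 6, 6]
R3 ← R3 + R2: [0, 0, 0, 0, 0]
R4 ← R4 + (1/2)·R2: [0, 0, 0, 0, 0]
Echelon form has 2 nonzero rows, so rank(B) = 2.
The column space has dimension equal to the rank: 2.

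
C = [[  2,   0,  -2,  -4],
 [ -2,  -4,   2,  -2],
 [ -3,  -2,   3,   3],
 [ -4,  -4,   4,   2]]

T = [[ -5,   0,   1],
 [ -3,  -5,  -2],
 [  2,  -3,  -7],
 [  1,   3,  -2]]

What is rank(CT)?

2

First compute CT:
[[-18,  -6,  24],
 [ 24,   8,  -4],
 [ 30,  10, -26],
 [ 42,  14, -28]]
Now row reduce the product.
R2 ← R2 + (4/3)·R1: [0, 0, 28]
R3 ← R3 + (5/3)·R1: [0, 0, 14]
R4 ← R4 + (7/3)·R1: [0, 0, 28]
R3 ← R3 − (1/2)·R2: [0, 0, 0]
R4 ← R4 − R2: [0, 0, 0]
2 nonzero rows, so rank(CT) = 2.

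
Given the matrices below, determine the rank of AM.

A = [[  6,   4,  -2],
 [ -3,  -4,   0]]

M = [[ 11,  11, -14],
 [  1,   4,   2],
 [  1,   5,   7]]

2

First compute AM:
[[ 68,  72, -90],
 [-37, -49,  34]]
Now row reduce the product.
R2 ← R2 + (37/68)·R1: [0, -167/17, -509/34]
2 nonzero rows, so rank(AM) = 2.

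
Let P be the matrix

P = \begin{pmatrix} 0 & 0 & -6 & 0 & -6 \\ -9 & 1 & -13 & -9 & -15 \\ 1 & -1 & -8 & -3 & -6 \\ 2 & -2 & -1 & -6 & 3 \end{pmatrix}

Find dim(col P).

3

Row reduce to echelon form.
Swap R1 ↔ R2
R3 ← R3 + (1/9)·R1: [0, -8/9, -85/9, -4, -23/3]
R4 ← R4 + (2/9)·R1: [0, -16/9, -35/9, -8, -1/3]
Swap R2 ↔ R3
R4 ← R4 − (2)·R2: [0, 0, 15, 0, 15]
R4 ← R4 + (5/2)·R3: [0, 0, 0, 0, 0]
Echelon form has 3 nonzero rows, so rank(P) = 3.
The column space has dimension equal to the rank: 3.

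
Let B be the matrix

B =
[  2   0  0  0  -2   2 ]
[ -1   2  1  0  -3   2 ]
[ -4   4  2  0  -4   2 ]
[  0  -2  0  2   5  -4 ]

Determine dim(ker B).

3

Row reduce to echelon form.
R2 ← R2 + (1/2)·R1: [0, 2, 1, 0, -4, 3]
R3 ← R3 + (2)·R1: [0, 4, 2, 0, -8, 6]
R3 ← R3 − (2)·R2: [0, 0, 0, 0, 0, 0]
R4 ← R4 + R2: [0, 0, 1, 2, 1, -1]
Swap R3 ↔ R4
3 nonzero rows, so rank(B) = 3.
B has 6 columns; by rank–nullity, nullity = 6 − 3 = 3.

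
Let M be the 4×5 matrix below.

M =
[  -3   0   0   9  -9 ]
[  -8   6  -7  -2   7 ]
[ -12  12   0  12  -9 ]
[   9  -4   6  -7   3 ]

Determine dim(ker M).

2

Row reduce to echelon form.
R2 ← R2 − (8/3)·R1: [0, 6, -7, -26, 31]
R3 ← R3 − (4)·R1: [0, 12, 0, -24, 27]
R4 ← R4 + (3)·R1: [0, -4, 6, 20, -24]
R3 ← R3 − (2)·R2: [0, 0, 14, 28, -35]
R4 ← R4 + (2/3)·R2: [0, 0, 4/3, 8/3, -10/3]
R4 ← R4 − (2/21)·R3: [0, 0, 0, 0, 0]
3 nonzero rows, so rank(M) = 3.
M has 5 columns; by rank–nullity, nullity = 5 − 3 = 2.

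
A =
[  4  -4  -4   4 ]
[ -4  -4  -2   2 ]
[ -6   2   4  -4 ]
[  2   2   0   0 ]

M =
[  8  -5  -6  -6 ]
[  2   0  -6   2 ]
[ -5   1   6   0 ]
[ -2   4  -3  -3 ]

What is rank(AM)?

First compute AM:
[[ 36,  -8, -36, -44],
 [-34,  26,  30,  10],
 [-56,  18,  60,  52],
 [ 20, -10, -24,  -8]]
Now row reduce the product.
R2 ← R2 + (17/18)·R1: [0, 166/9, -4, -284/9]
R3 ← R3 + (14/9)·R1: [0, 50/9, 4, -148/9]
R4 ← R4 − (5/9)·R1: [0, -50/9, -4, 148/9]
R3 ← R3 − (25/83)·R2: [0, 0, 432/83, -576/83]
R4 ← R4 + (25/83)·R2: [0, 0, -432/83, 576/83]
R4 ← R4 + R3: [0, 0, 0, 0]
3 nonzero rows, so rank(AM) = 3.

3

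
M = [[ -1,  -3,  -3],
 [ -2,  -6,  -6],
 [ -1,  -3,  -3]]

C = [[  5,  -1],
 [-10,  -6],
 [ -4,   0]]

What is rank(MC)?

1

First compute MC:
[[ 37,  19],
 [ 74,  38],
 [ 37,  19]]
Now row reduce the product.
R2 ← R2 − (2)·R1: [0, 0]
R3 ← R3 − R1: [0, 0]
1 nonzero row, so rank(MC) = 1.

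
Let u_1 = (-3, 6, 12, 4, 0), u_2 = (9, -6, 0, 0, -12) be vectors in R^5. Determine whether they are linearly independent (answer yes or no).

Form the matrix with these vectors as rows and row reduce.
R2 ← R2 + (3)·R1: [0, 12, 36, 12, -12]
2 nonzero rows, so the 2 vectors span a space of dimension 2.
Since 2 = 2, the vectors are linearly independent.

yes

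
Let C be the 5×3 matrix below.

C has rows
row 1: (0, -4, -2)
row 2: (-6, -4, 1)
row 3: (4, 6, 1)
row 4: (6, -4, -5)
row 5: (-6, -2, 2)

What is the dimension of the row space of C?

2

Row reduce to echelon form.
Swap R1 ↔ R2
R3 ← R3 + (2/3)·R1: [0, 10/3, 5/3]
R4 ← R4 + R1: [0, -8, -4]
R5 ← R5 − R1: [0, 2, 1]
R3 ← R3 + (5/6)·R2: [0, 0, 0]
R4 ← R4 − (2)·R2: [0, 0, 0]
R5 ← R5 + (1/2)·R2: [0, 0, 0]
Echelon form has 2 nonzero rows, so rank(C) = 2.
The row space has dimension equal to the rank: 2.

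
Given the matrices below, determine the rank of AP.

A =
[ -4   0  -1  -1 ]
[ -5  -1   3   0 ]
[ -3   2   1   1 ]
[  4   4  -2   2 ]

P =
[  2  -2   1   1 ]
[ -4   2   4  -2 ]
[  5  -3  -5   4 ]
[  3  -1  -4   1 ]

3

First compute AP:
[[-16,  12,   5,  -9],
 [  9,  -1, -24,   9],
 [ -6,   6,  -4,  -2],
 [-12,   4,  22, -10]]
Now row reduce the product.
R2 ← R2 + (9/16)·R1: [0, 23/4, -339/16, 63/16]
R3 ← R3 − (3/8)·R1: [0, 3/2, -47/8, 11/8]
R4 ← R4 − (3/4)·R1: [0, -5, 73/4, -13/4]
R3 ← R3 − (6/23)·R2: [0, 0, -8/23, 8/23]
R4 ← R4 + (20/23)·R2: [0, 0, -4/23, 4/23]
R4 ← R4 − (1/2)·R3: [0, 0, 0, 0]
3 nonzero rows, so rank(AP) = 3.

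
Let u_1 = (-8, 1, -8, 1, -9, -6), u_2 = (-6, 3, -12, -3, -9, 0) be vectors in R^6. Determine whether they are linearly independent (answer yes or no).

yes

Form the matrix with these vectors as rows and row reduce.
R2 ← R2 − (3/4)·R1: [0, 9/4, -6, -15/4, -9/4, 9/2]
2 nonzero rows, so the 2 vectors span a space of dimension 2.
Since 2 = 2, the vectors are linearly independent.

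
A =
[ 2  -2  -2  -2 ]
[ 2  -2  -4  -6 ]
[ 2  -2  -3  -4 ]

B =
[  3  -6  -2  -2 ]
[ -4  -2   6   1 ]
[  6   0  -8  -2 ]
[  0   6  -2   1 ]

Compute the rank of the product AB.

2

First compute AB:
[[  2, -20,   4,  -4],
 [-10, -44,  28,  -4],
 [ -4, -32,  16,  -4]]
Now row reduce the product.
R2 ← R2 + (5)·R1: [0, -144, 48, -24]
R3 ← R3 + (2)·R1: [0, -72, 24, -12]
R3 ← R3 − (1/2)·R2: [0, 0, 0, 0]
2 nonzero rows, so rank(AB) = 2.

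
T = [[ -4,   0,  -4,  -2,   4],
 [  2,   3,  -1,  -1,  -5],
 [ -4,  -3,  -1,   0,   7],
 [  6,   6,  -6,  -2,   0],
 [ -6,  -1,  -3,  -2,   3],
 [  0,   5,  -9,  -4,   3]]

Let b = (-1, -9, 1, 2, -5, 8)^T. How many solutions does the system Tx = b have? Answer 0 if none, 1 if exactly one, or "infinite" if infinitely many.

Row reduce the augmented matrix [T | b].
R2 ← R2 + (1/2)·R1: [0, 3, -3, -2, -3, -19/2]
R3 ← R3 − R1: [0, -3, 3, 2, 3, 2]
R4 ← R4 + (3/2)·R1: [0, 6, -12, -5, 6, 1/2]
R5 ← R5 − (3/2)·R1: [0, -1, 3, 1, -3, -7/2]
R3 ← R3 + R2: [0, 0, 0, 0, 0, -15/2]
R4 ← R4 − (2)·R2: [0, 0, -6, -1, 12, 39/2]
R5 ← R5 + (1/3)·R2: [0, 0, 2, 1/3, -4, -20/3]
R6 ← R6 − (5/3)·R2: [0, 0, -4, -2/3, 8, 143/6]
Swap R3 ↔ R4
R5 ← R5 + (1/3)·R3: [0, 0, 0, 0, 0, -1/6]
R6 ← R6 − (2/3)·R3: [0, 0, 0, 0, 0, 65/6]
R5 ← R5 − (1/45)·R4: [0, 0, 0, 0, 0, 0]
R6 ← R6 + (13/9)·R4: [0, 0, 0, 0, 0, 0]
The echelon form has 4 nonzero rows; the last pivot sits in the augmented column, so rank(T) = 3 but rank([T|b]) = 4.
Since the ranks differ, the system is inconsistent.
It has no solutions.

0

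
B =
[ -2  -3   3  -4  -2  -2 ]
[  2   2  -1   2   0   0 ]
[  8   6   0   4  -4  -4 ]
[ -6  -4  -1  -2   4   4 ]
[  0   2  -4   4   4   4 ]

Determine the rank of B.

Row reduce to echelon form.
R2 ← R2 + R1: [0, -1, 2, -2, -2, -2]
R3 ← R3 + (4)·R1: [0, -6, 12, -12, -12, -12]
R4 ← R4 − (3)·R1: [0, 5, -10, 10, 10, 10]
R3 ← R3 − (6)·R2: [0, 0, 0, 0, 0, 0]
R4 ← R4 + (5)·R2: [0, 0, 0, 0, 0, 0]
R5 ← R5 + (2)·R2: [0, 0, 0, 0, 0, 0]
Echelon form has 2 nonzero rows, so rank(B) = 2.

2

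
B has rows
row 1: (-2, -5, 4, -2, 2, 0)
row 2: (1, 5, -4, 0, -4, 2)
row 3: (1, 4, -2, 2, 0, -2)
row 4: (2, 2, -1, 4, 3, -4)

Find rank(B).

3

Row reduce to echelon form.
R2 ← R2 + (1/2)·R1: [0, 5/2, -2, -1, -3, 2]
R3 ← R3 + (1/2)·R1: [0, 3/2, 0, 1, 1, -2]
R4 ← R4 + R1: [0, -3, 3, 2, 5, -4]
R3 ← R3 − (3/5)·R2: [0, 0, 6/5, 8/5, 14/5, -16/5]
R4 ← R4 + (6/5)·R2: [0, 0, 3/5, 4/5, 7/5, -8/5]
R4 ← R4 − (1/2)·R3: [0, 0, 0, 0, 0, 0]
Echelon form has 3 nonzero rows, so rank(B) = 3.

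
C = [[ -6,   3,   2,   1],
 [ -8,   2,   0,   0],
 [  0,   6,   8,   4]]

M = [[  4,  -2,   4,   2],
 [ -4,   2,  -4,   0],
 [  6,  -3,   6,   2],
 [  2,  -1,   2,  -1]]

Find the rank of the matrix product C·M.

2

First compute CM:
[[-22,  11, -22,  -9],
 [-40,  20, -40, -16],
 [ 32, -16,  32,  12]]
Now row reduce the product.
R2 ← R2 − (20/11)·R1: [0, 0, 0, 4/11]
R3 ← R3 + (16/11)·R1: [0, 0, 0, -12/11]
R3 ← R3 + (3)·R2: [0, 0, 0, 0]
2 nonzero rows, so rank(CM) = 2.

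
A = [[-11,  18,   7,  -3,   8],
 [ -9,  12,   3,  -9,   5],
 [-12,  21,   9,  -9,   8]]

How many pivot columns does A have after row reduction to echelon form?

3

Row reduce to echelon form.
R2 ← R2 − (9/11)·R1: [0, -30/11, -30/11, -72/11, -17/11]
R3 ← R3 − (12/11)·R1: [0, 15/11, 15/11, -63/11, -8/11]
R3 ← R3 + (1/2)·R2: [0, 0, 0, -9, -3/2]
Echelon form has 3 nonzero rows, so rank(A) = 3.
Each nonzero row contributes one pivot column: 3 pivot columns.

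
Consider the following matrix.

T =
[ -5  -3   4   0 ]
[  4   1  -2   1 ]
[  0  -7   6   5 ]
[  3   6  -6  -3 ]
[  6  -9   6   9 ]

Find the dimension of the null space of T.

Row reduce to echelon form.
R2 ← R2 + (4/5)·R1: [0, -7/5, 6/5, 1]
R4 ← R4 + (3/5)·R1: [0, 21/5, -18/5, -3]
R5 ← R5 + (6/5)·R1: [0, -63/5, 54/5, 9]
R3 ← R3 − (5)·R2: [0, 0, 0, 0]
R4 ← R4 + (3)·R2: [0, 0, 0, 0]
R5 ← R5 − (9)·R2: [0, 0, 0, 0]
2 nonzero rows, so rank(T) = 2.
T has 4 columns; by rank–nullity, nullity = 4 − 2 = 2.

2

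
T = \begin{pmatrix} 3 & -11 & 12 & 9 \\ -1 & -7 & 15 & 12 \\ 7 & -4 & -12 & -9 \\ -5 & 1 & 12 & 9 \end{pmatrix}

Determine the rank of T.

3

Row reduce to echelon form.
R2 ← R2 + (1/3)·R1: [0, -32/3, 19, 15]
R3 ← R3 − (7/3)·R1: [0, 65/3, -40, -30]
R4 ← R4 + (5/3)·R1: [0, -52/3, 32, 24]
R3 ← R3 + (65/32)·R2: [0, 0, -45/32, 15/32]
R4 ← R4 − (13/8)·R2: [0, 0, 9/8, -3/8]
R4 ← R4 + (4/5)·R3: [0, 0, 0, 0]
Echelon form has 3 nonzero rows, so rank(T) = 3.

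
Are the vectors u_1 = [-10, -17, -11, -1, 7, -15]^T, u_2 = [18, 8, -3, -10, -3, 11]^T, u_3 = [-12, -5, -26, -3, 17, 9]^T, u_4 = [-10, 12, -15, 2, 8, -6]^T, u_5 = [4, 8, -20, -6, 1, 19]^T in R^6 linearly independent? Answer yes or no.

Form the matrix with these vectors as rows and row reduce.
R2 ← R2 + (9/5)·R1: [0, -113/5, -114/5, -59/5, 48/5, -16]
R3 ← R3 − (6/5)·R1: [0, 77/5, -64/5, -9/5, 43/5, 27]
R4 ← R4 − R1: [0, 29, -4, 3, 1, 9]
R5 ← R5 + (2/5)·R1: [0, 6/5, -122/5, -32/5, 19/5, 13]
R3 ← R3 + (77/113)·R2: [0, 0, -3202/113, -1112/113, 1711/113, 1819/113]
R4 ← R4 + (145/113)·R2: [0, 0, -3758/113, -1372/113, 1505/113, -1303/113]
R5 ← R5 + (6/113)·R2: [0, 0, -2894/113, -794/113, 487/113, 1373/113]
R4 ← R4 − (1879/1601)·R3: [0, 0, 0, -948/1601, -7128/1601, -48708/1601]
R5 ← R5 − (1447/1601)·R3: [0, 0, 0, 2990/1601, -15010/1601, -3840/1601]
R5 ← R5 + (1495/474)·R4: [0, 0, 0, 0, -1850/79, -7770/79]
5 nonzero rows, so the 5 vectors span a space of dimension 5.
Since 5 = 5, the vectors are linearly independent.

yes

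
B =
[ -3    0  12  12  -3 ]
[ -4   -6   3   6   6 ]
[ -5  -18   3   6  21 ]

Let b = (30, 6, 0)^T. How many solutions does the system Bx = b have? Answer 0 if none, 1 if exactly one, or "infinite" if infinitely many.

Row reduce the augmented matrix [B | b].
R2 ← R2 − (4/3)·R1: [0, -6, -13, -10, 10, -34]
R3 ← R3 − (5/3)·R1: [0, -18, -17, -14, 26, -50]
R3 ← R3 − (3)·R2: [0, 0, 22, 16, -4, 52]
The echelon form has 3 nonzero rows, and every pivot lies in the first 5 columns, so rank(B) = rank([B|b]) = 3.
The system is consistent.
rank = 3 < 5 unknowns, so there are infinitely many solutions.

infinite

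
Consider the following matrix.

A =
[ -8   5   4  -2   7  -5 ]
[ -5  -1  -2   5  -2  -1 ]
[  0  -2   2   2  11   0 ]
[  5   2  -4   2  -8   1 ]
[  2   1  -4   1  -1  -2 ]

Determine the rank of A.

5

Row reduce to echelon form.
R2 ← R2 − (5/8)·R1: [0, -33/8, -9/2, 25/4, -51/8, 17/8]
R4 ← R4 + (5/8)·R1: [0, 41/8, -3/2, 3/4, -29/8, -17/8]
R5 ← R5 + (1/4)·R1: [0, 9/4, -3, 1/2, 3/4, -13/4]
R3 ← R3 − (16/33)·R2: [0, 0, 46/11, -34/33, 155/11, -34/33]
R4 ← R4 + (41/33)·R2: [0, 0, -78/11, 281/33, -127/11, 17/33]
R5 ← R5 + (6/11)·R2: [0, 0, -60/11, 43/11, -30/11, -23/11]
R4 ← R4 + (39/23)·R3: [0, 0, 0, 467/69, 284/23, -85/69]
R5 ← R5 + (30/23)·R3: [0, 0, 0, 59/23, 360/23, -79/23]
R5 ← R5 − (177/467)·R4: [0, 0, 0, 0, 5124/467, -1386/467]
Echelon form has 5 nonzero rows, so rank(A) = 5.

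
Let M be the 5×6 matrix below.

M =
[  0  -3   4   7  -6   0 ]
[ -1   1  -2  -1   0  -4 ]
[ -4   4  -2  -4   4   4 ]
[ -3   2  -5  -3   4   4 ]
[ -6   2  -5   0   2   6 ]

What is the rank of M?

Row reduce to echelon form.
Swap R1 ↔ R2
R3 ← R3 − (4)·R1: [0, 0, 6, 0, 4, 20]
R4 ← R4 − (3)·R1: [0, -1, 1, 0, 4, 16]
R5 ← R5 − (6)·R1: [0, -4, 7, 6, 2, 30]
R4 ← R4 − (1/3)·R2: [0, 0, -1/3, -7/3, 6, 16]
R5 ← R5 − (4/3)·R2: [0, 0, 5/3, -10/3, 10, 30]
R4 ← R4 + (1/18)·R3: [0, 0, 0, -7/3, 56/9, 154/9]
R5 ← R5 − (5/18)·R3: [0, 0, 0, -10/3, 80/9, 220/9]
R5 ← R5 − (10/7)·R4: [0, 0, 0, 0, 0, 0]
Echelon form has 4 nonzero rows, so rank(M) = 4.

4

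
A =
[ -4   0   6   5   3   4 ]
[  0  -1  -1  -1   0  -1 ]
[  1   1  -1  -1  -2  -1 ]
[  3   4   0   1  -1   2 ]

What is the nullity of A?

3

Row reduce to echelon form.
R3 ← R3 + (1/4)·R1: [0, 1, 1/2, 1/4, -5/4, 0]
R4 ← R4 + (3/4)·R1: [0, 4, 9/2, 19/4, 5/4, 5]
R3 ← R3 + R2: [0, 0, -1/2, -3/4, -5/4, -1]
R4 ← R4 + (4)·R2: [0, 0, 1/2, 3/4, 5/4, 1]
R4 ← R4 + R3: [0, 0, 0, 0, 0, 0]
3 nonzero rows, so rank(A) = 3.
A has 6 columns; by rank–nullity, nullity = 6 − 3 = 3.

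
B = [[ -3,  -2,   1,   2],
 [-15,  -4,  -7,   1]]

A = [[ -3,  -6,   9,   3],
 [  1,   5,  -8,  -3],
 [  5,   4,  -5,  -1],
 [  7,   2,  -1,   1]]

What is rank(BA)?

2

First compute BA:
[[ 26,  16, -18,  -2],
 [ 13,  44, -69, -25]]
Now row reduce the product.
R2 ← R2 − (1/2)·R1: [0, 36, -60, -24]
2 nonzero rows, so rank(BA) = 2.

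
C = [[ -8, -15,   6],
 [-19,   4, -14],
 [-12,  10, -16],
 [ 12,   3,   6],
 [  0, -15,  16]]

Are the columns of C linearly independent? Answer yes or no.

yes

Row reduce C to echelon form.
R2 ← R2 − (19/8)·R1: [0, 317/8, -113/4]
R3 ← R3 − (3/2)·R1: [0, 65/2, -25]
R4 ← R4 + (3/2)·R1: [0, -39/2, 15]
R3 ← R3 − (260/317)·R2: [0, 0, -580/317]
R4 ← R4 + (156/317)·R2: [0, 0, 348/317]
R5 ← R5 + (120/317)·R2: [0, 0, 1682/317]
R4 ← R4 + (3/5)·R3: [0, 0, 0]
R5 ← R5 + (29/10)·R3: [0, 0, 0]
3 pivots among 3 columns.
Every column is a pivot column, so the columns are linearly independent.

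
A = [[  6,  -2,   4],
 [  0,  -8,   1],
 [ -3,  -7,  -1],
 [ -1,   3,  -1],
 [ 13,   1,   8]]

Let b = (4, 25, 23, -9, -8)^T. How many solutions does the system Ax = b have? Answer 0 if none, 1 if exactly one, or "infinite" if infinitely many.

Row reduce the augmented matrix [A | b].
R3 ← R3 + (1/2)·R1: [0, -8, 1, 25]
R4 ← R4 + (1/6)·R1: [0, 8/3, -1/3, -25/3]
R5 ← R5 − (13/6)·R1: [0, 16/3, -2/3, -50/3]
R3 ← R3 − R2: [0, 0, 0, 0]
R4 ← R4 + (1/3)·R2: [0, 0, 0, 0]
R5 ← R5 + (2/3)·R2: [0, 0, 0, 0]
The echelon form has 2 nonzero rows, and every pivot lies in the first 3 columns, so rank(A) = rank([A|b]) = 2.
The system is consistent.
rank = 2 < 3 unknowns, so there are infinitely many solutions.

infinite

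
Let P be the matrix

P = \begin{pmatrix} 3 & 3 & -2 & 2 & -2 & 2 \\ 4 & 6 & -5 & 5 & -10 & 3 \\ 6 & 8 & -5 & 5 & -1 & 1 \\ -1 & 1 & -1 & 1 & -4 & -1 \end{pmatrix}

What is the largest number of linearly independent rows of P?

Row reduce to echelon form.
R2 ← R2 − (4/3)·R1: [0, 2, -7/3, 7/3, -22/3, 1/3]
R3 ← R3 − (2)·R1: [0, 2, -1, 1, 3, -3]
R4 ← R4 + (1/3)·R1: [0, 2, -5/3, 5/3, -14/3, -1/3]
R3 ← R3 − R2: [0, 0, 4/3, -4/3, 31/3, -10/3]
R4 ← R4 − R2: [0, 0, 2/3, -2/3, 8/3, -2/3]
R4 ← R4 − (1/2)·R3: [0, 0, 0, 0, -5/2, 1]
Echelon form has 4 nonzero rows, so rank(P) = 4.
The rank gives the maximum number of linearly independent rows: 4.

4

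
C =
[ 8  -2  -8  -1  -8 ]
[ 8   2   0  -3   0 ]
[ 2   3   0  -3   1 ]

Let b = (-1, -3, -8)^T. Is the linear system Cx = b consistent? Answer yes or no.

yes

Row reduce the augmented matrix [C | b].
R2 ← R2 − R1: [0, 4, 8, -2, 8, -2]
R3 ← R3 − (1/4)·R1: [0, 7/2, 2, -11/4, 3, -31/4]
R3 ← R3 − (7/8)·R2: [0, 0, -5, -1, -4, -6]
The echelon form has 3 nonzero rows, and every pivot lies in the first 5 columns, so rank(C) = rank([C|b]) = 3.
The system is consistent.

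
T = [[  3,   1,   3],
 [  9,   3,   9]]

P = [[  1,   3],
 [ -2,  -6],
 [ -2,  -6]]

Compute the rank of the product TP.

1

First compute TP:
[[ -5, -15],
 [-15, -45]]
Now row reduce the product.
R2 ← R2 − (3)·R1: [0, 0]
1 nonzero row, so rank(TP) = 1.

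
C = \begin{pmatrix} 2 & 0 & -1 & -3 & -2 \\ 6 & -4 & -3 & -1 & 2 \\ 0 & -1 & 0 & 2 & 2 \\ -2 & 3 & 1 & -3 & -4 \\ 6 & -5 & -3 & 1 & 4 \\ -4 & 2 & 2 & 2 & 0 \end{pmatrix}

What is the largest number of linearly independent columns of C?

Row reduce to echelon form.
R2 ← R2 − (3)·R1: [0, -4, 0, 8, 8]
R4 ← R4 + R1: [0, 3, 0, -6, -6]
R5 ← R5 − (3)·R1: [0, -5, 0, 10, 10]
R6 ← R6 + (2)·R1: [0, 2, 0, -4, -4]
R3 ← R3 − (1/4)·R2: [0, 0, 0, 0, 0]
R4 ← R4 + (3/4)·R2: [0, 0, 0, 0, 0]
R5 ← R5 − (5/4)·R2: [0, 0, 0, 0, 0]
R6 ← R6 + (1/2)·R2: [0, 0, 0, 0, 0]
Echelon form has 2 nonzero rows, so rank(C) = 2.
The rank gives the maximum number of linearly independent columns: 2.

2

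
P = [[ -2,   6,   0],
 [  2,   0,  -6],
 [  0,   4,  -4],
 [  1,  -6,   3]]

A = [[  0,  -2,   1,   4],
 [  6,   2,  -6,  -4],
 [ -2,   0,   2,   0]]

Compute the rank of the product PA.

2

First compute PA:
[[ 36,  16, -38, -32],
 [ 12,  -4, -10,   8],
 [ 32,   8, -32, -16],
 [-42, -14,  43,  28]]
Now row reduce the product.
R2 ← R2 − (1/3)·R1: [0, -28/3, 8/3, 56/3]
R3 ← R3 − (8/9)·R1: [0, -56/9, 16/9, 112/9]
R4 ← R4 + (7/6)·R1: [0, 14/3, -4/3, -28/3]
R3 ← R3 − (2/3)·R2: [0, 0, 0, 0]
R4 ← R4 + (1/2)·R2: [0, 0, 0, 0]
2 nonzero rows, so rank(PA) = 2.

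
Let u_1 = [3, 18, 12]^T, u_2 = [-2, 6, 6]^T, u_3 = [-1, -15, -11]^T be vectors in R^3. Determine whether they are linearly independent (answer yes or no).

Form the matrix with these vectors as rows and row reduce.
R2 ← R2 + (2/3)·R1: [0, 18, 14]
R3 ← R3 + (1/3)·R1: [0, -9, -7]
R3 ← R3 + (1/2)·R2: [0, 0, 0]
2 nonzero rows, so the 3 vectors span a space of dimension 2.
Since 2 < 3, the vectors are linearly dependent.

no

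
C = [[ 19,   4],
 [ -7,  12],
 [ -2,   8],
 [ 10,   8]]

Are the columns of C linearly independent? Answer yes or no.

Row reduce C to echelon form.
R2 ← R2 + (7/19)·R1: [0, 256/19]
R3 ← R3 + (2/19)·R1: [0, 160/19]
R4 ← R4 − (10/19)·R1: [0, 112/19]
R3 ← R3 − (5/8)·R2: [0, 0]
R4 ← R4 − (7/16)·R2: [0, 0]
2 pivots among 2 columns.
Every column is a pivot column, so the columns are linearly independent.

yes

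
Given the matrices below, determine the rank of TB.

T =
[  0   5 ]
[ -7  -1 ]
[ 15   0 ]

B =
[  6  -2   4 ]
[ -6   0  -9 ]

2

First compute TB:
[[-30,   0, -45],
 [-36,  14, -19],
 [ 90, -30,  60]]
Now row reduce the product.
R2 ← R2 − (6/5)·R1: [0, 14, 35]
R3 ← R3 + (3)·R1: [0, -30, -75]
R3 ← R3 + (15/7)·R2: [0, 0, 0]
2 nonzero rows, so rank(TB) = 2.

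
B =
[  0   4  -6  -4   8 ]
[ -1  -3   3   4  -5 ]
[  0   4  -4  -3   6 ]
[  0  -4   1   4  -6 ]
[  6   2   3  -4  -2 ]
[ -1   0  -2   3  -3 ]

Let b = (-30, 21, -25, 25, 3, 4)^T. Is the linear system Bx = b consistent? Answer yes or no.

Row reduce the augmented matrix [B | b].
Swap R1 ↔ R2
R5 ← R5 + (6)·R1: [0, -16, 21, 20, -32, 129]
R6 ← R6 − R1: [0, 3, -5, -1, 2, -17]
R3 ← R3 − R2: [0, 0, 2, 1, -2, 5]
R4 ← R4 + R2: [0, 0, -5, 0, 2, -5]
R5 ← R5 + (4)·R2: [0, 0, -3, 4, 0, 9]
R6 ← R6 − (3/4)·R2: [0, 0, -1/2, 2, -4, 11/2]
R4 ← R4 + (5/2)·R3: [0, 0, 0, 5/2, -3, 15/2]
R5 ← R5 + (3/2)·R3: [0, 0, 0, 11/2, -3, 33/2]
R6 ← R6 + (1/4)·R3: [0, 0, 0, 9/4, -9/2, 27/4]
R5 ← R5 − (11/5)·R4: [0, 0, 0, 0, 18/5, 0]
R6 ← R6 − (9/10)·R4: [0, 0, 0, 0, -9/5, 0]
R6 ← R6 + (1/2)·R5: [0, 0, 0, 0, 0, 0]
The echelon form has 5 nonzero rows, and every pivot lies in the first 5 columns, so rank(B) = rank([B|b]) = 5.
The system is consistent.

yes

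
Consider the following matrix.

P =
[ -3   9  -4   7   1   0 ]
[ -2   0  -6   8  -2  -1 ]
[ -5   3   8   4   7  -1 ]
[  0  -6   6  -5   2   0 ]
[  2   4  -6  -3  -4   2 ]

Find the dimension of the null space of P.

Row reduce to echelon form.
R2 ← R2 − (2/3)·R1: [0, -6, -10/3, 10/3, -8/3, -1]
R3 ← R3 − (5/3)·R1: [0, -12, 44/3, -23/3, 16/3, -1]
R5 ← R5 + (2/3)·R1: [0, 10, -26/3, 5/3, -10/3, 2]
R3 ← R3 − (2)·R2: [0, 0, 64/3, -43/3, 32/3, 1]
R4 ← R4 − R2: [0, 0, 28/3, -25/3, 14/3, 1]
R5 ← R5 + (5/3)·R2: [0, 0, -128/9, 65/9, -70/9, 1/3]
R4 ← R4 − (7/16)·R3: [0, 0, 0, -33/16, 0, 9/16]
R5 ← R5 + (2/3)·R3: [0, 0, 0, -7/3, -2/3, 1]
R5 ← R5 − (112/99)·R4: [0, 0, 0, 0, -2/3, 4/11]
5 nonzero rows, so rank(P) = 5.
P has 6 columns; by rank–nullity, nullity = 6 − 5 = 1.

1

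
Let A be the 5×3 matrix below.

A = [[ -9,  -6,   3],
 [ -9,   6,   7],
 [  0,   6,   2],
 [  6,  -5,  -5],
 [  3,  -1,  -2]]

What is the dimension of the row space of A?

2

Row reduce to echelon form.
R2 ← R2 − R1: [0, 12, 4]
R4 ← R4 + (2/3)·R1: [0, -9, -3]
R5 ← R5 + (1/3)·R1: [0, -3, -1]
R3 ← R3 − (1/2)·R2: [0, 0, 0]
R4 ← R4 + (3/4)·R2: [0, 0, 0]
R5 ← R5 + (1/4)·R2: [0, 0, 0]
Echelon form has 2 nonzero rows, so rank(A) = 2.
The row space has dimension equal to the rank: 2.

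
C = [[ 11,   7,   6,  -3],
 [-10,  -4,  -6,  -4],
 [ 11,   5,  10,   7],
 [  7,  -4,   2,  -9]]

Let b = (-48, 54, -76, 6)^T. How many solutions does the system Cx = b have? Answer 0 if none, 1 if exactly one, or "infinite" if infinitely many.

1

Row reduce the augmented matrix [C | b].
R2 ← R2 + (10/11)·R1: [0, 26/11, -6/11, -74/11, 114/11]
R3 ← R3 − R1: [0, -2, 4, 10, -28]
R4 ← R4 − (7/11)·R1: [0, -93/11, -20/11, -78/11, 402/11]
R3 ← R3 + (11/13)·R2: [0, 0, 46/13, 56/13, -250/13]
R4 ← R4 + (93/26)·R2: [0, 0, -49/13, -405/13, 957/13]
R4 ← R4 + (49/46)·R3: [0, 0, 0, -611/23, 1222/23]
The echelon form has 4 nonzero rows, and every pivot lies in the first 4 columns, so rank(C) = rank([C|b]) = 4.
The system is consistent.
rank = 4 = number of unknowns, so the solution is unique.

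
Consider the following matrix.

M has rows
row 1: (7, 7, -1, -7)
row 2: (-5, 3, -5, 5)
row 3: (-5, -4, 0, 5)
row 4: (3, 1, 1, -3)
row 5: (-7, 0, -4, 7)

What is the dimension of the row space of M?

2

Row reduce to echelon form.
R2 ← R2 + (5/7)·R1: [0, 8, -40/7, 0]
R3 ← R3 + (5/7)·R1: [0, 1, -5/7, 0]
R4 ← R4 − (3/7)·R1: [0, -2, 10/7, 0]
R5 ← R5 + R1: [0, 7, -5, 0]
R3 ← R3 − (1/8)·R2: [0, 0, 0, 0]
R4 ← R4 + (1/4)·R2: [0, 0, 0, 0]
R5 ← R5 − (7/8)·R2: [0, 0, 0, 0]
Echelon form has 2 nonzero rows, so rank(M) = 2.
The row space has dimension equal to the rank: 2.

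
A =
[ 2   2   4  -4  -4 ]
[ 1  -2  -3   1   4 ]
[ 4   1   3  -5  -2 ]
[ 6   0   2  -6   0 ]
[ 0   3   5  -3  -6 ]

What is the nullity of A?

3

Row reduce to echelon form.
R2 ← R2 − (1/2)·R1: [0, -3, -5, 3, 6]
R3 ← R3 − (2)·R1: [0, -3, -5, 3, 6]
R4 ← R4 − (3)·R1: [0, -6, -10, 6, 12]
R3 ← R3 − R2: [0, 0, 0, 0, 0]
R4 ← R4 − (2)·R2: [0, 0, 0, 0, 0]
R5 ← R5 + R2: [0, 0, 0, 0, 0]
2 nonzero rows, so rank(A) = 2.
A has 5 columns; by rank–nullity, nullity = 5 − 2 = 3.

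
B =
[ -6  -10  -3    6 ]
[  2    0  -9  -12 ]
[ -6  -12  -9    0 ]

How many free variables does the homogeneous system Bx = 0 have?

Row reduce to echelon form.
R2 ← R2 + (1/3)·R1: [0, -10/3, -10, -10]
R3 ← R3 − R1: [0, -2, -6, -6]
R3 ← R3 − (3/5)·R2: [0, 0, 0, 0]
2 nonzero rows, so rank(B) = 2.
B has 4 columns; by rank–nullity, nullity = 4 − 2 = 2.

2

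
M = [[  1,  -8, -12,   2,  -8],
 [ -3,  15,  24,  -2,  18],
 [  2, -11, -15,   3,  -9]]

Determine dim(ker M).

Row reduce to echelon form.
R2 ← R2 + (3)·R1: [0, -9, -12, 4, -6]
R3 ← R3 − (2)·R1: [0, 5, 9, -1, 7]
R3 ← R3 + (5/9)·R2: [0, 0, 7/3, 11/9, 11/3]
3 nonzero rows, so rank(M) = 3.
M has 5 columns; by rank–nullity, nullity = 5 − 3 = 2.

2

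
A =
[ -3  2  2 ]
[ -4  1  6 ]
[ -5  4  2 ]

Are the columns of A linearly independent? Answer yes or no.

Row reduce A to echelon form.
R2 ← R2 − (4/3)·R1: [0, -5/3, 10/3]
R3 ← R3 − (5/3)·R1: [0, 2/3, -4/3]
R3 ← R3 + (2/5)·R2: [0, 0, 0]
2 pivots among 3 columns.
Only 2 < 3 pivot columns, so the columns are linearly dependent.

no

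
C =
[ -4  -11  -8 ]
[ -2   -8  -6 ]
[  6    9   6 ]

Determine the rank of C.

Row reduce to echelon form.
R2 ← R2 − (1/2)·R1: [0, -5/2, -2]
R3 ← R3 + (3/2)·R1: [0, -15/2, -6]
R3 ← R3 − (3)·R2: [0, 0, 0]
Echelon form has 2 nonzero rows, so rank(C) = 2.

2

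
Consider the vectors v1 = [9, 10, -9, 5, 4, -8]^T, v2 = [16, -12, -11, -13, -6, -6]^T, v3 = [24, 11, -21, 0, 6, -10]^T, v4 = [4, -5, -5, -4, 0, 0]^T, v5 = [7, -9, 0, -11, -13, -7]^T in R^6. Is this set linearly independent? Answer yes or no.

yes

Form the matrix with these vectors as rows and row reduce.
R2 ← R2 − (16/9)·R1: [0, -268/9, 5, -197/9, -118/9, 74/9]
R3 ← R3 − (8/3)·R1: [0, -47/3, 3, -40/3, -14/3, 34/3]
R4 ← R4 − (4/9)·R1: [0, -85/9, -1, -56/9, -16/9, 32/9]
R5 ← R5 − (7/9)·R1: [0, -151/9, 7, -134/9, -145/9, -7/9]
R3 ← R3 − (141/268)·R2: [0, 0, 99/268, -487/268, 299/134, 939/134]
R4 ← R4 − (85/268)·R2: [0, 0, -693/268, 193/268, 319/134, 127/134]
R5 ← R5 − (151/268)·R2: [0, 0, 1121/268, -685/268, -1169/134, -725/134]
R4 ← R4 + (7)·R3: [0, 0, 0, -12, 18, 50]
R5 ← R5 − (1121/99)·R3: [0, 0, 0, 1784/99, -3365/99, -2797/33]
R5 ← R5 + (446/297)·R4: [0, 0, 0, 0, -689/99, -2873/297]
5 nonzero rows, so the 5 vectors span a space of dimension 5.
Since 5 = 5, the vectors are linearly independent.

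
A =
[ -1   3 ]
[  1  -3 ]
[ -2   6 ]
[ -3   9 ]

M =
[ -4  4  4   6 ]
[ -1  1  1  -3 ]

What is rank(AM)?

First compute AM:
[[  1,  -1,  -1, -15],
 [ -1,   1,   1,  15],
 [  2,  -2,  -2, -30],
 [  3,  -3,  -3, -45]]
Now row reduce the product.
R2 ← R2 + R1: [0, 0, 0, 0]
R3 ← R3 − (2)·R1: [0, 0, 0, 0]
R4 ← R4 − (3)·R1: [0, 0, 0, 0]
1 nonzero row, so rank(AM) = 1.

1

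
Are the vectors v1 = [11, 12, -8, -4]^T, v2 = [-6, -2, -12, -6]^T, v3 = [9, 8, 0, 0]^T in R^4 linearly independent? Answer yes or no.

no

Form the matrix with these vectors as rows and row reduce.
R2 ← R2 + (6/11)·R1: [0, 50/11, -180/11, -90/11]
R3 ← R3 − (9/11)·R1: [0, -20/11, 72/11, 36/11]
R3 ← R3 + (2/5)·R2: [0, 0, 0, 0]
2 nonzero rows, so the 3 vectors span a space of dimension 2.
Since 2 < 3, the vectors are linearly dependent.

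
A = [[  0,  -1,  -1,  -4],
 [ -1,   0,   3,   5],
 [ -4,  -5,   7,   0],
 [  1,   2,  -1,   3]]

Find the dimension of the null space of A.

Row reduce to echelon form.
Swap R1 ↔ R2
R3 ← R3 − (4)·R1: [0, -5, -5, -20]
R4 ← R4 + R1: [0, 2, 2, 8]
R3 ← R3 − (5)·R2: [0, 0, 0, 0]
R4 ← R4 + (2)·R2: [0, 0, 0, 0]
2 nonzero rows, so rank(A) = 2.
A has 4 columns; by rank–nullity, nullity = 4 − 2 = 2.

2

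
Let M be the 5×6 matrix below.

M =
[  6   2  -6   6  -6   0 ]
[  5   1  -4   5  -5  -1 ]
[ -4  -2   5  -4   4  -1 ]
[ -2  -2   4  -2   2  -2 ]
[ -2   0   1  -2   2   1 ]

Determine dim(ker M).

4

Row reduce to echelon form.
R2 ← R2 − (5/6)·R1: [0, -2/3, 1, 0, 0, -1]
R3 ← R3 + (2/3)·R1: [0, -2/3, 1, 0, 0, -1]
R4 ← R4 + (1/3)·R1: [0, -4/3, 2, 0, 0, -2]
R5 ← R5 + (1/3)·R1: [0, 2/3, -1, 0, 0, 1]
R3 ← R3 − R2: [0, 0, 0, 0, 0, 0]
R4 ← R4 − (2)·R2: [0, 0, 0, 0, 0, 0]
R5 ← R5 + R2: [0, 0, 0, 0, 0, 0]
2 nonzero rows, so rank(M) = 2.
M has 6 columns; by rank–nullity, nullity = 6 − 2 = 4.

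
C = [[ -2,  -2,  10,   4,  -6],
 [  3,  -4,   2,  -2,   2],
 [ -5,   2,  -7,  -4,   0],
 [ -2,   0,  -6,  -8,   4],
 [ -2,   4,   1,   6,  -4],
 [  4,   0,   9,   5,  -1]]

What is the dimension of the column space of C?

4

Row reduce to echelon form.
R2 ← R2 + (3/2)·R1: [0, -7, 17, 4, -7]
R3 ← R3 − (5/2)·R1: [0, 7, -32, -14, 15]
R4 ← R4 − R1: [0, 2, -16, -12, 10]
R5 ← R5 − R1: [0, 6, -9, 2, 2]
R6 ← R6 + (2)·R1: [0, -4, 29, 13, -13]
R3 ← R3 + R2: [0, 0, -15, -10, 8]
R4 ← R4 + (2/7)·R2: [0, 0, -78/7, -76/7, 8]
R5 ← R5 + (6/7)·R2: [0, 0, 39/7, 38/7, -4]
R6 ← R6 − (4/7)·R2: [0, 0, 135/7, 75/7, -9]
R4 ← R4 − (26/35)·R3: [0, 0, 0, -24/7, 72/35]
R5 ← R5 + (13/35)·R3: [0, 0, 0, 12/7, -36/35]
R6 ← R6 + (9/7)·R3: [0, 0, 0, -15/7, 9/7]
R5 ← R5 + (1/2)·R4: [0, 0, 0, 0, 0]
R6 ← R6 − (5/8)·R4: [0, 0, 0, 0, 0]
Echelon form has 4 nonzero rows, so rank(C) = 4.
The column space has dimension equal to the rank: 4.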